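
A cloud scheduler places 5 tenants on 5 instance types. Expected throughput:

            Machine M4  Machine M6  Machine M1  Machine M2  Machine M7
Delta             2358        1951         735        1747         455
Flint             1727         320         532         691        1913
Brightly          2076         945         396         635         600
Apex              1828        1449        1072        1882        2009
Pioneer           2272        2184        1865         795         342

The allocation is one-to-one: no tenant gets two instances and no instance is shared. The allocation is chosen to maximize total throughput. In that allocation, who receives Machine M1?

Pioneer receives Machine M1.

Optimal: Delta→Machine M6 (1951 ops/s), Flint→Machine M7 (1913 ops/s), Brightly→Machine M4 (2076 ops/s), Apex→Machine M2 (1882 ops/s), Pioneer→Machine M1 (1865 ops/s) — total 1951+1913+2076+1882+1865 = 9687 ops/s.
Max-entry greedy (repeatedly take the single best remaining cell) gives 7638 ops/s, worse by 2049.
Pioneer's own top instance is Machine M4 (2272 ops/s), but forcing Pioneer→Machine M4 and reassigning the rest optimally gives only 8414 ops/s — worse by 1273.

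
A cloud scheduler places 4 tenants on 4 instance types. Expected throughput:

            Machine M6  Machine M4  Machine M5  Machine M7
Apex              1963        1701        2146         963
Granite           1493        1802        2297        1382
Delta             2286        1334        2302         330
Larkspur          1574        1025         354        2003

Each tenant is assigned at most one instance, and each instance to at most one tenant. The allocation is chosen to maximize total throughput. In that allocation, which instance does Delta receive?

This is a one-to-one assignment (maximum-weight bipartite matching).
Optimal: Apex→Machine M4 (1701 ops/s), Granite→Machine M5 (2297 ops/s), Delta→Machine M6 (2286 ops/s), Larkspur→Machine M7 (2003 ops/s) — total 1701+2297+2286+2003 = 8287 ops/s.
Row-greedy (each tenant in turn takes its best remaining instance) gives 8237 ops/s, worse by 50.
Next-best assignment: Apex→Machine M5, Granite→Machine M4, Delta→Machine M6, Larkspur→Machine M7 = 8237 ops/s.
Swapping Apex↔Larkspur (Apex→Machine M7 963 ops/s, Larkspur→Machine M4 1025 ops/s) loses 1716.
No other one-to-one assignment exceeds 8287 ops/s.
Delta's own top instance is Machine M5 (2302 ops/s), but forcing Delta→Machine M5 and reassigning the rest optimally gives only 8070 ops/s — worse by 217.

Delta receives Machine M6.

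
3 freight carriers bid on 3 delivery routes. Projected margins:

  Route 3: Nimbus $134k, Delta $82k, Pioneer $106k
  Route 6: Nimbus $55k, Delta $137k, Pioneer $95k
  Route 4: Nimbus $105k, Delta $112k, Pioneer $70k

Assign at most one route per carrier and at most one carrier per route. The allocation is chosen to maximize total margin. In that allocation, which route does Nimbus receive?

Nimbus receives Route 4.

This is the linear assignment problem.
Optimal: Nimbus→Route 4 ($105k), Delta→Route 6 ($137k), Pioneer→Route 3 ($106k) — total 105+137+106 = $348k.
Column-greedy (each route in turn goes to its best remaining carrier) gives $341k, worse by 7.
Next-best assignment: Nimbus→Route 3, Delta→Route 6, Pioneer→Route 4 = $341k.
No other one-to-one assignment exceeds $348k.
Nimbus's own top route is Route 3 ($134k), but forcing Nimbus→Route 3 and reassigning the rest optimally gives only $341k — worse by 7.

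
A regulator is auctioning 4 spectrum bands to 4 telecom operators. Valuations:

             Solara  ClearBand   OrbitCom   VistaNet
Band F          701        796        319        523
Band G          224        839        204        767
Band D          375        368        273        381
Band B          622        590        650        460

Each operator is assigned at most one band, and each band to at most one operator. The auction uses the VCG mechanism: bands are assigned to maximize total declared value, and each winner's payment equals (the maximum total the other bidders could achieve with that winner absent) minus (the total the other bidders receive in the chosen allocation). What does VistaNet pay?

VistaNet pays $369M.

Efficient allocation: Solara→Band D ($375M), ClearBand→Band F ($796M), OrbitCom→Band B ($650M), VistaNet→Band G ($767M); total welfare W = $2588M.
VistaNet receives Band G at value $767M, so the others get W − 767 = $1821M.
Without VistaNet: best allocation of the remaining 3 bidders over all 4 bands is Solara→Band F ($701M), ClearBand→Band G ($839M), OrbitCom→Band B ($650M), total $2190M.
VCG payment = (others' best without VistaNet) − (others' welfare with VistaNet) = 2190 − 1821 = $369M.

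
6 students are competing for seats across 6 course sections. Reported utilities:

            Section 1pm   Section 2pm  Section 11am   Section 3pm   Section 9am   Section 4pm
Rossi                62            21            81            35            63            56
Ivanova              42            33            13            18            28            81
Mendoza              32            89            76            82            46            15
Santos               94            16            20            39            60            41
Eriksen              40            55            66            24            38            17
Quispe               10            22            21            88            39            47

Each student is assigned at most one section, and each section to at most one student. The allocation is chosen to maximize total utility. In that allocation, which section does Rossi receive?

Rossi receives Section 9am.

Optimal: Rossi→Section 9am (63 points), Ivanova→Section 4pm (81 points), Mendoza→Section 2pm (89 points), Santos→Section 1pm (94 points), Eriksen→Section 11am (66 points), Quispe→Section 3pm (88 points) — total 63+81+89+94+66+88 = 481 points.
Row-greedy (each student in turn takes its best remaining section) gives 471 points, worse by 10.
Next-best assignment: Rossi→Section 11am, Ivanova→Section 4pm, Mendoza→Section 2pm, Santos→Section 1pm, Eriksen→Section 9am, Quispe→Section 3pm = 471 points.
Rossi's own top section is Section 11am (81 points), but forcing Rossi→Section 11am and reassigning the rest optimally gives only 471 points — worse by 10.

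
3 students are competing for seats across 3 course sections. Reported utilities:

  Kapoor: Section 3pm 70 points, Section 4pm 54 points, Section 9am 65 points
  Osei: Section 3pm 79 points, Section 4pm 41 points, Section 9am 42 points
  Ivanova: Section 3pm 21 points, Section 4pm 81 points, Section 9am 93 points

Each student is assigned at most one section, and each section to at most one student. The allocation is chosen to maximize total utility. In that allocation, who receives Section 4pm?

This is the linear assignment problem.
Optimal: Kapoor→Section 4pm (54 points), Osei→Section 3pm (79 points), Ivanova→Section 9am (93 points) — total 54+79+93 = 226 points.
Column-greedy (each section in turn goes to its best remaining student) gives 225 points, worse by 1.
Next-best assignment: Kapoor→Section 9am, Osei→Section 3pm, Ivanova→Section 4pm = 225 points.
No other one-to-one assignment exceeds 226 points.
Kapoor's own top section is Section 3pm (70 points), but forcing Kapoor→Section 3pm and reassigning the rest optimally gives only 204 points — worse by 22.

Kapoor receives Section 4pm.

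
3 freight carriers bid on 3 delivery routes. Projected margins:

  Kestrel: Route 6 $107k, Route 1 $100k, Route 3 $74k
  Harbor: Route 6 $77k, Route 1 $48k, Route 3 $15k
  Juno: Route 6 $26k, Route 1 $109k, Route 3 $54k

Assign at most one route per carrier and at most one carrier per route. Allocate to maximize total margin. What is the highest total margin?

Optimal: Kestrel→Route 3 ($74k), Harbor→Route 6 ($77k), Juno→Route 1 ($109k) — total 74+77+109 = $260k.
Max-entry greedy (repeatedly take the single best remaining cell) gives $231k, worse by 29.
Checked against all permutations: $260k is optimal.

Max total: $260k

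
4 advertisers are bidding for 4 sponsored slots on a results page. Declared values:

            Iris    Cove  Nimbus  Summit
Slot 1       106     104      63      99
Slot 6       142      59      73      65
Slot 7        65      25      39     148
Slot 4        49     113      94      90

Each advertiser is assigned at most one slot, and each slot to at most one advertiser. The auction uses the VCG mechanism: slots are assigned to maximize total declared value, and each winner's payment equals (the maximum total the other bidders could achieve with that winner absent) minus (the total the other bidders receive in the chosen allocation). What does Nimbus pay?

Nimbus pays $9.

Efficient allocation: Iris→Slot 6 ($142), Cove→Slot 1 ($104), Nimbus→Slot 4 ($94), Summit→Slot 7 ($148); total welfare W = $488.
Nimbus receives Slot 4 at value $94, so the others get W − 94 = $394.
Without Nimbus: best allocation of the remaining 3 bidders over all 4 slots is Iris→Slot 6 ($142), Cove→Slot 4 ($113), Summit→Slot 7 ($148), total $403.
VCG payment = (others' best without Nimbus) − (others' welfare with Nimbus) = 403 − 394 = $9.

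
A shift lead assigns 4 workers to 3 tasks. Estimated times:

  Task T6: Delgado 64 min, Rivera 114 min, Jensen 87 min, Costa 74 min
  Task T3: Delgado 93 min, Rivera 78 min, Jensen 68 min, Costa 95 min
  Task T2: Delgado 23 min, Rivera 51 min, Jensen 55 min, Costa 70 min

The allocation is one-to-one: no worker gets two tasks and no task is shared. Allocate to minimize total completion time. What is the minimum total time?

Min total: 165 min

Optimal: Costa→Task T6 (74 min), Jensen→Task T3 (68 min), Delgado→Task T2 (23 min) — total 74+68+23 = 165 min.
Row-greedy (each worker in turn takes its cheapest remaining task) gives 188 min, worse by 23.
Every other assignment is strictly worse.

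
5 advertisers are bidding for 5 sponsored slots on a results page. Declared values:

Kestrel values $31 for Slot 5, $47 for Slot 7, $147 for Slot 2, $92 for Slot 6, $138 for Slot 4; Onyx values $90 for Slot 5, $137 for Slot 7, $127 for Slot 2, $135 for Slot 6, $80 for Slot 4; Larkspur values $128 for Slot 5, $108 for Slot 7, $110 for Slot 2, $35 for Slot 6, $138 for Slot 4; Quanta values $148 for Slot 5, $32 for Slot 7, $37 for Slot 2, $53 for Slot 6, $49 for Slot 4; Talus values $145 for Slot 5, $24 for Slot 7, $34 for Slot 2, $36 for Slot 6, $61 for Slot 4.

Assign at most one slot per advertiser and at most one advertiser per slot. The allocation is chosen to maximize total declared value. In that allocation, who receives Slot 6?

Optimal: Kestrel→Slot 2 ($147), Onyx→Slot 7 ($137), Larkspur→Slot 4 ($138), Quanta→Slot 6 ($53), Talus→Slot 5 ($145) — total 147+137+138+53+145 = $620.
Max-entry greedy (repeatedly take the single best remaining cell) gives $606, worse by 14.
Next-best assignment: Kestrel→Slot 2, Onyx→Slot 7, Larkspur→Slot 4, Quanta→Slot 5, Talus→Slot 6 = $606.
No other one-to-one assignment exceeds $620.
Quanta's own top slot is Slot 5 ($148), but forcing Quanta→Slot 5 and reassigning the rest optimally gives only $606 — worse by 14.

Quanta receives Slot 6.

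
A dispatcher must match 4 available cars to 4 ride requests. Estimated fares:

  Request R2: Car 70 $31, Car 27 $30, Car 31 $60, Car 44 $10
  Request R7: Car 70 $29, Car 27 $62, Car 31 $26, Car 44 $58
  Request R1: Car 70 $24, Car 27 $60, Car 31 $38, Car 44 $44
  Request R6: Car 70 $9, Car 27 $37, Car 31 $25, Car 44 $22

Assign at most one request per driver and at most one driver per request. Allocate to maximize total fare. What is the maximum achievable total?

Maximum total: $187

Optimal: Car 70→Request R6 ($9), Car 27→Request R1 ($60), Car 31→Request R2 ($60), Car 44→Request R7 ($58) — total 9+60+60+58 = $187.
Max-entry greedy (repeatedly take the single best remaining cell) gives $175, worse by 12.
No other one-to-one assignment exceeds $187.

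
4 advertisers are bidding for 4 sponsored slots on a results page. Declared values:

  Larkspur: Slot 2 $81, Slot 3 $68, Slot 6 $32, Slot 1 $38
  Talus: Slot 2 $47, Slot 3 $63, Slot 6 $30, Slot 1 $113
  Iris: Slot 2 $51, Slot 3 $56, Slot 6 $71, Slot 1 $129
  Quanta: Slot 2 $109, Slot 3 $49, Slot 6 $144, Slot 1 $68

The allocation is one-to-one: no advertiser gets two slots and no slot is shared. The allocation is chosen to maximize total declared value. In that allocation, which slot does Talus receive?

Talus receives Slot 3.

Optimal: Larkspur→Slot 2 ($81), Talus→Slot 3 ($63), Iris→Slot 1 ($129), Quanta→Slot 6 ($144) — total 81+63+129+144 = $417.
Column-greedy (each slot in turn goes to its best remaining advertiser) gives $361, worse by 56.
Checked against all permutations: $417 is optimal.
Talus's own top slot is Slot 1 ($113), but forcing Talus→Slot 1 and reassigning the rest optimally gives only $394 — worse by 23.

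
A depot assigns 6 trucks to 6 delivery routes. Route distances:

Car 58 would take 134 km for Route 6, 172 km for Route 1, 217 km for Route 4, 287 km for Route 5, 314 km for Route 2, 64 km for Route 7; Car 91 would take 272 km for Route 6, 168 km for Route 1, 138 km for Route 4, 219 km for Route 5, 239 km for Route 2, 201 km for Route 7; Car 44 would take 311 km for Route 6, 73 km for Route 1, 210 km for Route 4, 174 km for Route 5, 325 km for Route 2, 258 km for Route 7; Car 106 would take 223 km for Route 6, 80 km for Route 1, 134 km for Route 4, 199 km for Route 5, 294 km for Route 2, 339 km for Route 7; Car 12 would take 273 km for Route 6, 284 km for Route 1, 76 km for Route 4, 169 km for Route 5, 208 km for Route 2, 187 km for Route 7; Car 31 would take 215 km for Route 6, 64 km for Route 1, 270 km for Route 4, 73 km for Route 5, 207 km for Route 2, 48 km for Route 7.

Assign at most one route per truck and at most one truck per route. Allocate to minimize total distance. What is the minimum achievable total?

Minimum total: 748 km

Optimal: Car 58→Route 7 (64 km), Car 91→Route 2 (239 km), Car 44→Route 1 (73 km), Car 106→Route 6 (223 km), Car 12→Route 4 (76 km), Car 31→Route 5 (73 km) — total 64+239+73+223+76+73 = 748 km.
Column-greedy (each route in turn goes to its cheapest remaining truck) gives 1026 km, worse by 278.
Next-best assignment: Car 58→Route 6, Car 91→Route 2, Car 44→Route 5, Car 106→Route 1, Car 12→Route 4, Car 31→Route 7 = 751 km.
Checked against all permutations: 748 km is optimal.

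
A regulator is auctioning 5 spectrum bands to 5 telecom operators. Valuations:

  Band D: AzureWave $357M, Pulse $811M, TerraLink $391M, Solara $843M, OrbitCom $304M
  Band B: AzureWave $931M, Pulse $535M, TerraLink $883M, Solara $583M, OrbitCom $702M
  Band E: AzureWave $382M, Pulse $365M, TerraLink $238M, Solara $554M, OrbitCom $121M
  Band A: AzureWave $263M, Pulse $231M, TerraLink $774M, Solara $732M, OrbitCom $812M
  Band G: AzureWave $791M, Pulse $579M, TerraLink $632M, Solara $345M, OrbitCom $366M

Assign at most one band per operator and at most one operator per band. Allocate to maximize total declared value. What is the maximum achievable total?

Max total: $3851M

Optimal: AzureWave→Band G ($791M), Pulse→Band D ($811M), TerraLink→Band B ($883M), Solara→Band E ($554M), OrbitCom→Band A ($812M) — total 791+811+883+554+812 = $3851M.
Row-greedy (each operator in turn takes its best remaining band) gives $3436M, worse by 415.
Next-best assignment: AzureWave→Band B, Pulse→Band D, TerraLink→Band G, Solara→Band E, OrbitCom→Band A = $3740M.
Swapping TerraLink↔Solara (TerraLink→Band E $238M, Solara→Band B $583M) loses 616.
Every other assignment is strictly worse.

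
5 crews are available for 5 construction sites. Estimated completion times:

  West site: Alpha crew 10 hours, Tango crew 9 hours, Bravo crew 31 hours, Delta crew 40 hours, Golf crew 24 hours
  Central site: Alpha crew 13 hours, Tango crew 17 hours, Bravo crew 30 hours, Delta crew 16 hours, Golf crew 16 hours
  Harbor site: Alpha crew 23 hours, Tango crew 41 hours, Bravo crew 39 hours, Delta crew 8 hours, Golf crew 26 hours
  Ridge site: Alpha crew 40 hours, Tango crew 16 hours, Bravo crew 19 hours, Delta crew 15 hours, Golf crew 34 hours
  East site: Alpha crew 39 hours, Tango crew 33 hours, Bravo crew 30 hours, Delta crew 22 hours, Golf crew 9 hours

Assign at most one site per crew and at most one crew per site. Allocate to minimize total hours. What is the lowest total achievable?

This is a one-to-one assignment (minimum-cost bipartite matching).
Optimal: Alpha crew→Central site (13 hours), Tango crew→West site (9 hours), Bravo crew→Ridge site (19 hours), Delta crew→Harbor site (8 hours), Golf crew→East site (9 hours) — total 13+9+19+8+9 = 58 hours.
Row-greedy (each crew in turn takes its cheapest remaining site) gives 73 hours, worse by 15.
Next-best assignment: Alpha crew→West site, Tango crew→Central site, Bravo crew→Ridge site, Delta crew→Harbor site, Golf crew→East site = 63 hours.
Every other assignment is strictly worse.

Min total: 58 hours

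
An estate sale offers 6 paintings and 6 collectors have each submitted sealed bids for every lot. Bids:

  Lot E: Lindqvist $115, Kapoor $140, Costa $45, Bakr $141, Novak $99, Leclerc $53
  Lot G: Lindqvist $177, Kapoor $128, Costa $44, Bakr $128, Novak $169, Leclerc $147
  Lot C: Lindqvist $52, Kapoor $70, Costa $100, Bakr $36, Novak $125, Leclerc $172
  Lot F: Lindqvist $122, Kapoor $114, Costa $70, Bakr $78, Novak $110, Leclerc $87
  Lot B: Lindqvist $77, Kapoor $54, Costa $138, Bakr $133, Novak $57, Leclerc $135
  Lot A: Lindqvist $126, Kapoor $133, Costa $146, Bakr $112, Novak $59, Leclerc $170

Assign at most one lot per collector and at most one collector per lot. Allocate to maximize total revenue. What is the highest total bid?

Optimal: Lindqvist→Lot F ($122), Kapoor→Lot E ($140), Costa→Lot A ($146), Bakr→Lot B ($133), Novak→Lot G ($169), Leclerc→Lot C ($172) — total 122+140+146+133+169+172 = $882.
Next-best assignment: Lindqvist→Lot G, Kapoor→Lot E, Costa→Lot A, Bakr→Lot B, Novak→Lot F, Leclerc→Lot C = $878.
Every other assignment is strictly worse.

Max total: $882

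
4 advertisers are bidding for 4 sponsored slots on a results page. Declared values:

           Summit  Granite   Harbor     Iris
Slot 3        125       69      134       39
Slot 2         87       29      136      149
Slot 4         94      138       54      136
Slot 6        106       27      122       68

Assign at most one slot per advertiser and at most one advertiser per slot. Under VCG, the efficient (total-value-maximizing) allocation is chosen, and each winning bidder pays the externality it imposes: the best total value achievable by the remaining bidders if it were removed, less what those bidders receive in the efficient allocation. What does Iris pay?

Iris pays $14.

Efficient allocation: Summit→Slot 3 ($125), Granite→Slot 4 ($138), Harbor→Slot 6 ($122), Iris→Slot 2 ($149); total welfare W = $534.
Iris receives Slot 2 at value $149, so the others get W − 149 = $385.
Without Iris: best allocation of the remaining 3 bidders over all 4 slots is Summit→Slot 3 ($125), Granite→Slot 4 ($138), Harbor→Slot 2 ($136), total $399.
VCG payment = (others' best without Iris) − (others' welfare with Iris) = 399 − 385 = $14.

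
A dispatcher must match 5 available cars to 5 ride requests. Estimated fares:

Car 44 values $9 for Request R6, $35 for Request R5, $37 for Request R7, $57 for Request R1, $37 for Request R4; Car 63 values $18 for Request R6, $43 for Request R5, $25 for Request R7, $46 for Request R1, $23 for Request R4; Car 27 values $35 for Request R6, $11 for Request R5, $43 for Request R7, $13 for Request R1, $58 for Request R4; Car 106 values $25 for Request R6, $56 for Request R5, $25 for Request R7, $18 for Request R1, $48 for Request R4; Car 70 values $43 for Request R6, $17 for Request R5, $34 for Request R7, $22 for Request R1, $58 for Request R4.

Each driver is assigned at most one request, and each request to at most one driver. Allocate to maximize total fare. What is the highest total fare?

Max total: $240

This is the linear assignment problem.
Optimal: Car 44→Request R7 ($37), Car 63→Request R1 ($46), Car 27→Request R4 ($58), Car 106→Request R5 ($56), Car 70→Request R6 ($43) — total 37+46+58+56+43 = $240.
Next-best assignment: Car 44→Request R1, Car 63→Request R7, Car 27→Request R4, Car 106→Request R5, Car 70→Request R6 = $239.
Checked against all permutations: $240 is optimal.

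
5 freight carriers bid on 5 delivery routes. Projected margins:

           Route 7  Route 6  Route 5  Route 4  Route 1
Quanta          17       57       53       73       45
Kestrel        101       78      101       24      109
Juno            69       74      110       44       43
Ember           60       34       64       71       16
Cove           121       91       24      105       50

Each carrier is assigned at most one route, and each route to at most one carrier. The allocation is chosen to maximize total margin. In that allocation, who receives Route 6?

Quanta receives Route 6.

This is the linear assignment problem.
Optimal: Quanta→Route 6 ($57k), Kestrel→Route 1 ($109k), Juno→Route 5 ($110k), Ember→Route 4 ($71k), Cove→Route 7 ($121k) — total 57+109+110+71+121 = $468k.
Next-best assignment: Quanta→Route 4, Kestrel→Route 1, Juno→Route 5, Ember→Route 6, Cove→Route 7 = $447k.
Quanta's own top route is Route 4 ($73k), but forcing Quanta→Route 4 and reassigning the rest optimally gives only $447k — worse by 21.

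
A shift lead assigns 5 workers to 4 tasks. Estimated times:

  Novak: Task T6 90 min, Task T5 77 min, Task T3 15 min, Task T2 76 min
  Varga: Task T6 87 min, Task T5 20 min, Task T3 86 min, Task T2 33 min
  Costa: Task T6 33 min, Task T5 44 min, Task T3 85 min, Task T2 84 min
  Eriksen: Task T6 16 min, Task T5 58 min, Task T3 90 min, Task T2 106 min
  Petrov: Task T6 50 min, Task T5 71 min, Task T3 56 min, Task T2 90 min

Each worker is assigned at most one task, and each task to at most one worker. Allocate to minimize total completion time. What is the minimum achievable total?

Min total: 108 min

Optimal: Eriksen→Task T6 (16 min), Costa→Task T5 (44 min), Novak→Task T3 (15 min), Varga→Task T2 (33 min) — total 16+44+15+33 = 108 min.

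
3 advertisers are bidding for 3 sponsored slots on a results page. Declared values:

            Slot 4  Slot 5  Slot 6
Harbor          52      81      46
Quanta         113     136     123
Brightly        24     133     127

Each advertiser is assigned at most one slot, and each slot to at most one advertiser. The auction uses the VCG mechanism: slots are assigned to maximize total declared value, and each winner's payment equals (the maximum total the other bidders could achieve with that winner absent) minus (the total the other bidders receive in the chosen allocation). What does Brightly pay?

Efficient allocation: Harbor→Slot 5 ($81), Quanta→Slot 4 ($113), Brightly→Slot 6 ($127); total welfare W = $321.
Brightly receives Slot 6 at value $127, so the others get W − 127 = $194.
Without Brightly: best allocation of the remaining 2 bidders over all 3 slots is Harbor→Slot 5 ($81), Quanta→Slot 6 ($123), total $204.
VCG payment = (others' best without Brightly) − (others' welfare with Brightly) = 204 − 194 = $10.

Brightly pays $10.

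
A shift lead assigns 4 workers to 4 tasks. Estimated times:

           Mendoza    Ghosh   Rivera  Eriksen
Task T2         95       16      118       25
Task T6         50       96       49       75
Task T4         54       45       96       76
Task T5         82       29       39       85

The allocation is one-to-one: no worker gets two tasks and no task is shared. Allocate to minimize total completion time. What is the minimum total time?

Min total: 157 min

Optimal: Mendoza→Task T4 (54 min), Ghosh→Task T5 (29 min), Rivera→Task T6 (49 min), Eriksen→Task T2 (25 min) — total 54+29+49+25 = 157 min.
Column-greedy (each task in turn goes to its cheapest remaining worker) gives 204 min, worse by 47.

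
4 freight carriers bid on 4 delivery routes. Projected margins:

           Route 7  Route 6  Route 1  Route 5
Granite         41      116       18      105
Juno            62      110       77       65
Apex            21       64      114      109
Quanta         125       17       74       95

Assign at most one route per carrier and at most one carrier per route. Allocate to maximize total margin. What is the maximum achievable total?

Max total: $454k

Optimal: Granite→Route 5 ($105k), Juno→Route 6 ($110k), Apex→Route 1 ($114k), Quanta→Route 7 ($125k) — total 105+110+114+125 = $454k.
Row-greedy (each carrier in turn takes its best remaining route) gives $427k, worse by 27.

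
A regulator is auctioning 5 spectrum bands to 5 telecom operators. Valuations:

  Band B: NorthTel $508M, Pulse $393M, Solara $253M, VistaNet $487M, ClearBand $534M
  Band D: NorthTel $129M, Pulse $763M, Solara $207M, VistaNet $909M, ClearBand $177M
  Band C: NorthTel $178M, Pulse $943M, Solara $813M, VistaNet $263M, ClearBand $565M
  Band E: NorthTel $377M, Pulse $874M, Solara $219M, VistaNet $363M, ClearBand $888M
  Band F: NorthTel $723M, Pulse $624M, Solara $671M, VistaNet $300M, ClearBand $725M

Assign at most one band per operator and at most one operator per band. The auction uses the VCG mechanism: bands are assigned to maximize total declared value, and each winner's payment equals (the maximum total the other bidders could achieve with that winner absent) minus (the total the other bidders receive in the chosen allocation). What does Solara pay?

Efficient allocation: NorthTel→Band B ($508M), Pulse→Band C ($943M), Solara→Band F ($671M), VistaNet→Band D ($909M), ClearBand→Band E ($888M); total welfare W = $3919M.
Solara receives Band F at value $671M, so the others get W − 671 = $3248M.
Without Solara: best allocation of the remaining 4 bidders over all 5 bands is NorthTel→Band F ($723M), Pulse→Band C ($943M), VistaNet→Band D ($909M), ClearBand→Band E ($888M), total $3463M.
VCG payment = (others' best without Solara) − (others' welfare with Solara) = 3463 − 3248 = $215M.

Solara pays $215M.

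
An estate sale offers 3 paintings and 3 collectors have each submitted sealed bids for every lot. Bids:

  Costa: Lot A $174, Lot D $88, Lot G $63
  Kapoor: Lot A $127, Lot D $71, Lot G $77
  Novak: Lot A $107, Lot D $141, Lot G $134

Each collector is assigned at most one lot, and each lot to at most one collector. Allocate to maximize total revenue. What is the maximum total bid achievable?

Maximum total: $392

Optimal: Costa→Lot A ($174), Kapoor→Lot G ($77), Novak→Lot D ($141) — total 174+77+141 = $392.
Swapping Costa↔Kapoor (Costa→Lot G $63, Kapoor→Lot A $127) loses 61.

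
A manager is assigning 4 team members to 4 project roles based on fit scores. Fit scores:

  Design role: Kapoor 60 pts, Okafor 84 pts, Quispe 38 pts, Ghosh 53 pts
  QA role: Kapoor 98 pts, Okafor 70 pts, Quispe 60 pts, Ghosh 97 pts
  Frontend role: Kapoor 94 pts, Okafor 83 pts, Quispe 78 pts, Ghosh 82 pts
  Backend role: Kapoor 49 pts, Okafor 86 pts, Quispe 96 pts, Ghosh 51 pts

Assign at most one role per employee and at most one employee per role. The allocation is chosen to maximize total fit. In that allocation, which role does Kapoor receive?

Kapoor receives Frontend role.

Optimal: Kapoor→Frontend role (94 pts), Okafor→Design role (84 pts), Quispe→Backend role (96 pts), Ghosh→QA role (97 pts) — total 94+84+96+97 = 371 pts.
Max-entry greedy (repeatedly take the single best remaining cell) gives 360 pts, worse by 11.
Kapoor's own top role is QA role (98 pts), but forcing Kapoor→QA role and reassigning the rest optimally gives only 360 pts — worse by 11.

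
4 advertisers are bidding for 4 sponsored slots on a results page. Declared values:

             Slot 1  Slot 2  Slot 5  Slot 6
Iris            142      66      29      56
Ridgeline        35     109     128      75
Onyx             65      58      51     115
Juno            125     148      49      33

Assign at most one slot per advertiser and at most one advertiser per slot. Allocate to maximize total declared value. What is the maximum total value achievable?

Optimal: Iris→Slot 1 ($142), Ridgeline→Slot 5 ($128), Onyx→Slot 6 ($115), Juno→Slot 2 ($148) — total 142+128+115+148 = $533.
Next-best assignment: Iris→Slot 2, Ridgeline→Slot 5, Onyx→Slot 6, Juno→Slot 1 = $434.

Max total: $533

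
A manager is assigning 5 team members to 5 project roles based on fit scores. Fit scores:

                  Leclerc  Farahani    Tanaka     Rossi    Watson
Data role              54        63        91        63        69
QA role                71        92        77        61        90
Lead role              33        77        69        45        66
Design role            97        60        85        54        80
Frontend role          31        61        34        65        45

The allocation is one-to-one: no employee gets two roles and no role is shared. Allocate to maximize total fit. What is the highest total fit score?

Maximum total: 420 pts

Optimal: Leclerc→Design role (97 pts), Farahani→Lead role (77 pts), Tanaka→Data role (91 pts), Rossi→Frontend role (65 pts), Watson→QA role (90 pts) — total 97+77+91+65+90 = 420 pts.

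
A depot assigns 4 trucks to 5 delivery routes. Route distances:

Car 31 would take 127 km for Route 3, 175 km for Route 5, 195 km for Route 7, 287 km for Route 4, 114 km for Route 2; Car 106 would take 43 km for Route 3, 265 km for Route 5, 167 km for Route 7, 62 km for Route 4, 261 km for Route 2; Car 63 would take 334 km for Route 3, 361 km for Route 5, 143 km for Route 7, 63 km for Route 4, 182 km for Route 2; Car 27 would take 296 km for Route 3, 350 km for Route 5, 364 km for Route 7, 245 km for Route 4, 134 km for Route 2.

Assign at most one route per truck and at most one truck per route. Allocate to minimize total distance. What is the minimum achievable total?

Optimal: Car 31→Route 5 (175 km), Car 106→Route 3 (43 km), Car 63→Route 4 (63 km), Car 27→Route 2 (134 km) — total 175+43+63+134 = 415 km.
Min-entry greedy (repeatedly take the single cheapest remaining cell) gives 570 km, worse by 155.

Minimum total: 415 km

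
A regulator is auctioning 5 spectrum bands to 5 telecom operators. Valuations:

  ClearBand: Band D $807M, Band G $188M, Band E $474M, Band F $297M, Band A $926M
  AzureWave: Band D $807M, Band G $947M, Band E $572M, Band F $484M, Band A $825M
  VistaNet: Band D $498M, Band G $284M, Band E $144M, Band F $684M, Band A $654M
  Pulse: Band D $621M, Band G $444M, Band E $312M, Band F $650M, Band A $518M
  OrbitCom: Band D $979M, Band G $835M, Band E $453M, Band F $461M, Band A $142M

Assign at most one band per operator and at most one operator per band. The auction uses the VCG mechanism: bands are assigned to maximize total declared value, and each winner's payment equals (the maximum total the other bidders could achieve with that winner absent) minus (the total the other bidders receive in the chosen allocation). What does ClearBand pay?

ClearBand pays $308M.

Efficient allocation: ClearBand→Band A ($926M), AzureWave→Band G ($947M), VistaNet→Band F ($684M), Pulse→Band E ($312M), OrbitCom→Band D ($979M); total welfare W = $3848M.
ClearBand receives Band A at value $926M, so the others get W − 926 = $2922M.
Without ClearBand: best allocation of the remaining 4 bidders over all 5 bands is AzureWave→Band G ($947M), VistaNet→Band A ($654M), Pulse→Band F ($650M), OrbitCom→Band D ($979M), total $3230M.
VCG payment = (others' best without ClearBand) − (others' welfare with ClearBand) = 3230 − 2922 = $308M.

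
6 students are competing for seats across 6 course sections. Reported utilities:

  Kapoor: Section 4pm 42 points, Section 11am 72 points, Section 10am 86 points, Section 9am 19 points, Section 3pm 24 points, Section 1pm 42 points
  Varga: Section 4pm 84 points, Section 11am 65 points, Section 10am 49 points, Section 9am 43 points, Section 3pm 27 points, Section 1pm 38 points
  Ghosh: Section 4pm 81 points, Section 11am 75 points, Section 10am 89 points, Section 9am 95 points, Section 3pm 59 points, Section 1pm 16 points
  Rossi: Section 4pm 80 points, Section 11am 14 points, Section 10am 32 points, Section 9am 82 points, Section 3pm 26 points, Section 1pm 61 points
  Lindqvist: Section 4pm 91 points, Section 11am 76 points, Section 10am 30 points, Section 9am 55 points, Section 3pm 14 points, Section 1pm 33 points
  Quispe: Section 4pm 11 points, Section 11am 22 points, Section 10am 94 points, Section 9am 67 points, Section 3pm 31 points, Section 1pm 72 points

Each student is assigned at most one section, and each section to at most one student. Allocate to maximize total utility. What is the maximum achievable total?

Treat this as an assignment problem: match each student to one section.
Optimal: Kapoor→Section 10am (86 points), Varga→Section 4pm (84 points), Ghosh→Section 3pm (59 points), Rossi→Section 9am (82 points), Lindqvist→Section 11am (76 points), Quispe→Section 1pm (72 points) — total 86+84+59+82+76+72 = 459 points.
Row-greedy (each student in turn takes its best remaining section) gives 433 points, worse by 26.
Next-best assignment: Kapoor→Section 10am, Varga→Section 11am, Ghosh→Section 3pm, Rossi→Section 9am, Lindqvist→Section 4pm, Quispe→Section 1pm = 455 points.
Swapping Lindqvist↔Quispe (Lindqvist→Section 1pm 33 points, Quispe→Section 11am 22 points) loses 93.

Max total: 459 points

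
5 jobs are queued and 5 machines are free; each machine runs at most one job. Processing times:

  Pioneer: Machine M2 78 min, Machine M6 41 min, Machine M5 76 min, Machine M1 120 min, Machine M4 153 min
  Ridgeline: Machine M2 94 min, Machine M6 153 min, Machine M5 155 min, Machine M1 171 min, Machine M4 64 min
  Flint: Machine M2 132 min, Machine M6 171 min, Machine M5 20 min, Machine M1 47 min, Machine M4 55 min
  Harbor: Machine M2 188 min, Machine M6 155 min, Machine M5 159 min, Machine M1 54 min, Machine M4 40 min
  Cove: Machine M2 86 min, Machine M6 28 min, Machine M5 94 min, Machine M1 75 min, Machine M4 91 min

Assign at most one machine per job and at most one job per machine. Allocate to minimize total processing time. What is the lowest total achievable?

Minimum total: 244 min

Treat this as an assignment problem: match each job to one machine.
Optimal: Pioneer→Machine M2 (78 min), Ridgeline→Machine M4 (64 min), Flint→Machine M5 (20 min), Harbor→Machine M1 (54 min), Cove→Machine M6 (28 min) — total 78+64+20+54+28 = 244 min.
No other one-to-one assignment undercuts 244 min.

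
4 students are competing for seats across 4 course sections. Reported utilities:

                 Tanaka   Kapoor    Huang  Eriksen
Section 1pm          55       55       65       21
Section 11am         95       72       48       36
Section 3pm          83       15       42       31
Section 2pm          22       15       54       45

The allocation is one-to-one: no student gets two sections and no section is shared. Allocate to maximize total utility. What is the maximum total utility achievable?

This is the linear assignment problem.
Optimal: Tanaka→Section 3pm (83 points), Kapoor→Section 11am (72 points), Huang→Section 1pm (65 points), Eriksen→Section 2pm (45 points) — total 83+72+65+45 = 265 points.
Next-best assignment: Tanaka→Section 11am, Kapoor→Section 1pm, Huang→Section 3pm, Eriksen→Section 2pm = 237 points.

Maximum total: 265 points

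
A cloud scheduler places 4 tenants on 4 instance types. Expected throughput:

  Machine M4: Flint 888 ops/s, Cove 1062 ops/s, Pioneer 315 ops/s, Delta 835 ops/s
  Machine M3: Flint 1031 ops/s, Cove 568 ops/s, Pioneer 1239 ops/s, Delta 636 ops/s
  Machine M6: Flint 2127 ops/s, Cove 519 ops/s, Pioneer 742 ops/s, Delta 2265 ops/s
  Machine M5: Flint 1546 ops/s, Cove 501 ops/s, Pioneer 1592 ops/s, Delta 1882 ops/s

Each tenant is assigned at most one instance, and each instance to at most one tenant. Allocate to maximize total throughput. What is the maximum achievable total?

Max total: 6310 ops/s

Optimal: Flint→Machine M6 (2127 ops/s), Cove→Machine M4 (1062 ops/s), Pioneer→Machine M3 (1239 ops/s), Delta→Machine M5 (1882 ops/s) — total 2127+1062+1239+1882 = 6310 ops/s.
Row-greedy (each tenant in turn takes its best remaining instance) gives 5417 ops/s, worse by 893.
Swapping Cove↔Pioneer (Cove→Machine M3 568 ops/s, Pioneer→Machine M4 315 ops/s) loses 1418.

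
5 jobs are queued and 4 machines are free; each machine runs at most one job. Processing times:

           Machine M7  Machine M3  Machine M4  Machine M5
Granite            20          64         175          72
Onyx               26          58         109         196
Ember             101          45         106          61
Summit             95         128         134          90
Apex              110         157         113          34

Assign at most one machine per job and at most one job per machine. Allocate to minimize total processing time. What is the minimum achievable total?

Optimal: Granite→Machine M7 (20 min), Ember→Machine M3 (45 min), Onyx→Machine M4 (109 min), Apex→Machine M5 (34 min) — total 20+45+109+34 = 208 min.
Row-greedy (each job in turn takes its cheapest remaining machine) gives 273 min, worse by 65.
Swapping Granite↔Onyx (Granite→Machine M4 175 min, Onyx→Machine M7 26 min) adds 72.
Checked against all permutations: 208 min is optimal.

Min total: 208 min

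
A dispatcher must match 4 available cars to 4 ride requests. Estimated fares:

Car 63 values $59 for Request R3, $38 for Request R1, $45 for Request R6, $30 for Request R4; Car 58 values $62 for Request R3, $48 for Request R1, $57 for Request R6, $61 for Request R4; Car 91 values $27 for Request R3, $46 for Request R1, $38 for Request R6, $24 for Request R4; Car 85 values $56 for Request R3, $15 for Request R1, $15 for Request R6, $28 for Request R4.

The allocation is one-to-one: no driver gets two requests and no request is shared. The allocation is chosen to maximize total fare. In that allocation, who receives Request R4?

Optimal: Car 63→Request R6 ($45), Car 58→Request R4 ($61), Car 91→Request R1 ($46), Car 85→Request R3 ($56) — total 45+61+46+56 = $208.
Column-greedy (each request in turn goes to its best remaining driver) gives $181, worse by 27.
Next-best assignment: Car 63→Request R1, Car 58→Request R4, Car 91→Request R6, Car 85→Request R3 = $193.
Swapping Car 63↔Car 58 (Car 63→Request R4 $30, Car 58→Request R6 $57) loses 19.
Car 58's own top request is Request R3 ($62), but forcing Car 58→Request R3 and reassigning the rest optimally gives only $181 — worse by 27.

Car 58 receives Request R4.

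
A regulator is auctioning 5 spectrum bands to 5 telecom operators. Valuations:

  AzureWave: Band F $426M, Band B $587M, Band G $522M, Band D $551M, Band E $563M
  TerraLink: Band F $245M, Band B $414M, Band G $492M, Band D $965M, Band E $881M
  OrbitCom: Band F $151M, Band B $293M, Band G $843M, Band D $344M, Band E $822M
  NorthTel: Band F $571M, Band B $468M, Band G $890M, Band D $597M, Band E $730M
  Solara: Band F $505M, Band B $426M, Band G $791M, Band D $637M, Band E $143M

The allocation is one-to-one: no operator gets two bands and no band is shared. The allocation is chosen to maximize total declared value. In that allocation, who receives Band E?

Treat this as an assignment problem: match each operator to one band.
Optimal: AzureWave→Band B ($587M), TerraLink→Band D ($965M), OrbitCom→Band E ($822M), NorthTel→Band G ($890M), Solara→Band F ($505M) — total 587+965+822+890+505 = $3769M.
Column-greedy (each band in turn goes to its best remaining operator) gives $3109M, worse by 660.
Next-best assignment: AzureWave→Band B, TerraLink→Band D, OrbitCom→Band E, NorthTel→Band F, Solara→Band G = $3736M.
Swapping Solara↔NorthTel (Solara→Band G $791M, NorthTel→Band F $571M) loses 33.
Checked against all permutations: $3769M is optimal.
OrbitCom's own top band is Band G ($843M), but forcing OrbitCom→Band G and reassigning the rest optimally gives only $3630M — worse by 139.

OrbitCom receives Band E.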